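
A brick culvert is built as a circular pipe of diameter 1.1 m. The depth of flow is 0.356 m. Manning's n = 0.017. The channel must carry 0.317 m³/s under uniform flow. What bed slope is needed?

For a circular section of diameter D = 1.1 m at depth y = 0.356 m, the central angle is θ = 2 arccos(1 − 2y/D) = 2.421 rad. Then A = (D²/8)(θ − sin θ) = 0.2663 m² and P = Dθ/2 = 1.331 m.
Hydraulic radius R = A/P = 0.2663/1.331 = 0.2 m.
From Manning's equation, S = [nQ / (1 A R^(2/3))]² = [0.017 × 0.317 / (1 × 0.2663 × 0.2^(2/3))]² = 0.0035.

S = 0.0035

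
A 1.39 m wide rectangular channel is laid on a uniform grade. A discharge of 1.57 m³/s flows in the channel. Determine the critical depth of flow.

y_c = 0.507 m

For a rectangular channel, critical depth y_c = (q²/g)^(1/3) where q = Q/b = 1.57/1.39 = 1.129 m²/s.
So y_c = (1.129²/9.81)^(1/3) = 0.507 m.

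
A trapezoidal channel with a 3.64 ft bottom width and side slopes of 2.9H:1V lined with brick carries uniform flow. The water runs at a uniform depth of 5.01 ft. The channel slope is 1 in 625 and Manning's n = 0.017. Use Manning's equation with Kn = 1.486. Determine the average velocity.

V = 6.69 ft/s

With bottom width b = 3.64 ft and side slope z = 2.9: A = (b + zy)y = (3.64 + 2.9×5.01)×5.01 = 91.03 ft²; P = b + 2y√(1+z²) = 3.64 + 2×5.01×3.068 = 34.38 ft.
Hydraulic radius R = A/P = 91.03/34.38 = 2.648 ft.
From Manning's equation, V = (1.486/n) R^(2/3) S^(1/2) = (1.486/0.017) × 2.648^(2/3) × 0.0016^(1/2) = 6.69 ft/s.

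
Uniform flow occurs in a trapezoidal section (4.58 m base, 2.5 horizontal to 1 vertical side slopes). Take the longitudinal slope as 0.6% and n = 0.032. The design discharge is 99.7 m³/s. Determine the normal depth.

Manning's equation rearranged: A R^(2/3) = nQ / (1·√S) = 0.032 × 99.7 / (√0.006) = 41.19.
Try y = 2.9 m: A R^(2/3) = 48.84 — too large.
Try y = 2.26 m: A R^(2/3) = 28.66 — too small.
Try y = 2.68 m: A R^(2/3) = 41.18 — ≈ 41.19.

y_n = 2.68 m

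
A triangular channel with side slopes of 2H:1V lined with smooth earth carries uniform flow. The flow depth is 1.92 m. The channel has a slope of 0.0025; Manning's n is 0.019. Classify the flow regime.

subcritical

For a triangular section with side slope z = 2: A = zy² = 2×1.92² = 7.373 m²; P = 2y√(1+z²) = 2×1.92×2.236 = 8.587 m.
Hydraulic radius R = A/P = 7.373/8.587 = 0.8587 m.
V = (1/n) R^(2/3) √S = (1/0.019) × 0.8587^(2/3) × √0.0025 = 2.377 m/s. Hydraulic depth D_h = A/T = 7.373/7.68 = 0.96 m.
Froude number Fr = V/√(g·D_h) = 2.377/√(9.81×0.96) = 0.775, which is less than 1, so the flow is subcritical.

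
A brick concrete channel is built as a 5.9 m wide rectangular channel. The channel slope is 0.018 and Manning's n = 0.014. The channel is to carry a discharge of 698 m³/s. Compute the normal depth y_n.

Manning's equation rearranged: A R^(2/3) = nQ / (1·√S) = 0.014 × 698 / (√0.018) = 72.84.
Try y = 8.81 m: A R^(2/3) = 88.19 — high.
Try y = 5.3 m: A R^(2/3) = 47.89 — low.
Try y = 7.49 m: A R^(2/3) = 72.85 — ≈ 72.84.

y_n = 7.49 m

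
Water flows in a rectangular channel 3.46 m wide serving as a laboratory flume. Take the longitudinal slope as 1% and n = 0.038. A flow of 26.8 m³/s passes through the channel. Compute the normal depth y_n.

Manning's equation rearranged: A R^(2/3) = nQ / (1·√S) = 0.038 × 26.8 / (√0.01) = 10.18.
At y = 2 m: A R^(2/3) = 6.582 — short.
At y = 3.3 m: A R^(2/3) = 12.42 — over.
At y = 2.81 m: A R^(2/3) = 10.18 — close enough.

y_n = 2.81 m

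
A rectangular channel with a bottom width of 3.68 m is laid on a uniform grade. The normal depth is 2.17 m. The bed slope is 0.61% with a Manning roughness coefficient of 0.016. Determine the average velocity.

V = 4.87 m/s

Flow area A = b·y = 3.68 × 2.17 = 7.986 m². Wetted perimeter P = b + 2y = 3.68 + 2×2.17 = 8.02 m.
Hydraulic radius R = A/P = 7.986/8.02 = 0.9957 m.
From Manning's equation, V = (1/n) R^(2/3) S^(1/2) = (1/0.016) × 0.9957^(2/3) × 0.0061^(1/2) = 4.87 m/s.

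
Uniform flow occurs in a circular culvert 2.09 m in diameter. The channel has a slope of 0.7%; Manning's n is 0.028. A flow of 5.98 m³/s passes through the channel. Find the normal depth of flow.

y_n = 1.55 m

Manning's equation rearranged: A R^(2/3) = nQ / (1·√S) = 0.028 × 5.98 / (√0.007) = 2.001.
At y = 1.28 m: A R^(2/3) = 1.543 — too small.
At y = 1.91 m: A R^(2/3) = 2.385 — too large.
At y = 1.55 m: A R^(2/3) = 2.003 — close enough.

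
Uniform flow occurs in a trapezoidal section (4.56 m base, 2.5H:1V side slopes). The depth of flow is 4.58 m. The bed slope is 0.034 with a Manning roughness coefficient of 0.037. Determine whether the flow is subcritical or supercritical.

supercritical

With bottom width b = 4.56 m and side slope z = 2.5: A = (b + zy)y = (4.56 + 2.5×4.58)×4.58 = 73.33 m²; P = b + 2y√(1+z²) = 4.56 + 2×4.58×2.693 = 29.22 m.
Hydraulic radius R = A/P = 73.33/29.22 = 2.509 m.
V = (1/n) R^(2/3) √S = (1/0.037) × 2.509^(2/3) × √0.034 = 9.202 m/s. Hydraulic depth D_h = A/T = 73.33/27.46 = 2.67 m.
Froude number Fr = V/√(g·D_h) = 9.202/√(9.81×2.67) = 1.8, which is greater than 1, so the flow is supercritical.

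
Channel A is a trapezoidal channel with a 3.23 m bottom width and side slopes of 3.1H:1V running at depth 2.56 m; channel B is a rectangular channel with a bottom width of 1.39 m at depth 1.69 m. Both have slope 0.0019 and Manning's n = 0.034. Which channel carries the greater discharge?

channel A

Channel A: With bottom width b = 3.23 m and side slope z = 3.1: A = (b + zy)y = (3.23 + 3.1×2.56)×2.56 = 28.58 m²; P = b + 2y√(1+z²) = 3.23 + 2×2.56×3.257 = 19.91 m. Hydraulic radius R = A/P = 28.58/19.91 = 1.436 m. Q_A = (1/0.034)·28.58·1.436^(2/3)·√0.0019 = 46.64 m³/s.
Channel B: Flow area A = b·y = 1.39 × 1.69 = 2.349 m². Wetted perimeter P = b + 2y = 1.39 + 2×1.69 = 4.77 m. Hydraulic radius R = A/P = 2.349/4.77 = 0.4925 m. Q_B = (1/0.034)·2.349·0.4925^(2/3)·√0.0019 = 1.878 m³/s.
Q_A = 46.64 m³/s vs Q_B = 1.878 m³/s, so channel A carries more.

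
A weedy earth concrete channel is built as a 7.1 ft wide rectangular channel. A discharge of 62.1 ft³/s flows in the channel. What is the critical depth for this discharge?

For a rectangular channel, critical depth y_c = (q²/g)^(1/3) where q = Q/b = 62.1/7.1 = 8.746 ft²/s.
So y_c = (8.746²/32.2)^(1/3) = 1.33 ft.

y_c = 1.33 ft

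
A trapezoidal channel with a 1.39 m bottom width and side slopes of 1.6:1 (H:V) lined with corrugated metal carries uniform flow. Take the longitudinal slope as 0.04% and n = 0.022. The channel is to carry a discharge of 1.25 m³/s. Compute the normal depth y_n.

Manning's equation rearranged: A R^(2/3) = nQ / (1·√S) = 0.022 × 1.25 / (√0.0004) = 1.375.
At y = 0.915 m: A R^(2/3) = 1.73 — too large.
At y = 0.718 m: A R^(2/3) = 1.062 — too small.
At y = 0.817 m: A R^(2/3) = 1.375 — ≈ 1.375.

y_n = 0.817 m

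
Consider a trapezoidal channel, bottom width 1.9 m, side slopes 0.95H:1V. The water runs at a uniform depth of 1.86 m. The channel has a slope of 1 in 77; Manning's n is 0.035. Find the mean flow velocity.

With bottom width b = 1.9 m and side slope z = 0.95: A = (b + zy)y = (1.9 + 0.95×1.86)×1.86 = 6.821 m²; P = b + 2y√(1+z²) = 1.9 + 2×1.86×1.379 = 7.031 m.
Hydraulic radius R = A/P = 6.821/7.031 = 0.9701 m.
From Manning's equation, V = (1/n) R^(2/3) S^(1/2) = (1/0.035) × 0.9701^(2/3) × 0.01299^(1/2) = 3.19 m/s.

V = 3.19 m/s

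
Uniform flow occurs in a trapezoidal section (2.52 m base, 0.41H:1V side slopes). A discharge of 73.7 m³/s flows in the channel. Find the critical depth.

y_c = 3.62 m

At critical depth, Q² T / (g A³) = 1, i.e. A³/T = Q²/g = 73.7²/9.81 = 553.7.
At y = 3.91 m: A³/T = 731.7 — high.
At y = 3.62 m: A³/T = 554.9 — ≈ 553.7.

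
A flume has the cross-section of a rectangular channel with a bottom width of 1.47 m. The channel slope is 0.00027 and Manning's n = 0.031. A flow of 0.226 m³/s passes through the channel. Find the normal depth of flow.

y_n = 0.605 m

Manning's equation rearranged: A R^(2/3) = nQ / (1·√S) = 0.031 × 0.226 / (√0.00027) = 0.4264.
Trying y = 0.523 m: A R^(2/3) = 0.3488 — low.
Trying y = 0.605 m: A R^(2/3) = 0.4263 — close enough.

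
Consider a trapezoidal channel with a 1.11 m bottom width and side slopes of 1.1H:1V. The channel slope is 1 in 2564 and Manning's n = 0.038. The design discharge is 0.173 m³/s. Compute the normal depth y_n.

Manning's equation rearranged: A R^(2/3) = nQ / (1·√S) = 0.038 × 0.173 / (√0.00039) = 0.3329.
Trying y = 0.366 m: A R^(2/3) = 0.2208 — low.
Trying y = 0.509 m: A R^(2/3) = 0.401 — high.
Trying y = 0.46 m: A R^(2/3) = 0.3331 — matches.

y_n = 0.46 m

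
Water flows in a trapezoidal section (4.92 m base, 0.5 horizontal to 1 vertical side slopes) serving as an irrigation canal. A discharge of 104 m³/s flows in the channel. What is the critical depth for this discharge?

At critical depth, Q² T / (g A³) = 1, i.e. A³/T = Q²/g = 104²/9.81 = 1103.
At y = 3.74 m: A³/T = 1891 — high.
At y = 2.84 m: A³/T = 752.2 — low.
At y = 3.19 m: A³/T = 1107 — close enough.

y_c = 3.19 m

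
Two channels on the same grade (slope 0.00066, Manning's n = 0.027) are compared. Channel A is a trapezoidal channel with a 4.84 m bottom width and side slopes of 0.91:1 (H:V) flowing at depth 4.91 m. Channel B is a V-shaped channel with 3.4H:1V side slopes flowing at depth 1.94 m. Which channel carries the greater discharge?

channel A

Channel A: With bottom width b = 4.84 m and side slope z = 0.91: A = (b + zy)y = (4.84 + 0.91×4.91)×4.91 = 45.7 m²; P = b + 2y√(1+z²) = 4.84 + 2×4.91×1.352 = 18.12 m. Hydraulic radius R = A/P = 45.7/18.12 = 2.523 m. Q_A = (1/0.027)·45.7·2.523^(2/3)·√0.00066 = 80.58 m³/s.
Channel B: For a triangular section with side slope z = 3.4: A = zy² = 3.4×1.94² = 12.8 m²; P = 2y√(1+z²) = 2×1.94×3.544 = 13.75 m. Hydraulic radius R = A/P = 12.8/13.75 = 0.9306 m. Q_B = (1/0.027)·12.8·0.9306^(2/3)·√0.00066 = 11.61 m³/s.
Q_A = 80.58 m³/s vs Q_B = 11.61 m³/s, so channel A carries more.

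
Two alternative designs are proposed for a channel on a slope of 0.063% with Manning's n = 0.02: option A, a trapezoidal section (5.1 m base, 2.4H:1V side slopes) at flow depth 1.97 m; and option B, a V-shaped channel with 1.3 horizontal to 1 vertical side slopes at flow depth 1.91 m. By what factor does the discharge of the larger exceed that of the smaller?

Channel A: With bottom width b = 5.1 m and side slope z = 2.4: A = (b + zy)y = (5.1 + 2.4×1.97)×1.97 = 19.36 m²; P = b + 2y√(1+z²) = 5.1 + 2×1.97×2.6 = 15.34 m. Hydraulic radius R = A/P = 19.36/15.34 = 1.262 m. Q_A = (1/0.02)·19.36·1.262^(2/3)·√0.00063 = 28.37 m³/s.
Channel B: For a triangular section with side slope z = 1.3: A = zy² = 1.3×1.91² = 4.743 m²; P = 2y√(1+z²) = 2×1.91×1.64 = 6.265 m. Hydraulic radius R = A/P = 4.743/6.265 = 0.757 m. Q_B = (1/0.02)·4.743·0.757^(2/3)·√0.00063 = 4.943 m³/s.
The larger discharge is 28.37 m³/s and the smaller is 4.943 m³/s; the ratio is 5.74.

5.74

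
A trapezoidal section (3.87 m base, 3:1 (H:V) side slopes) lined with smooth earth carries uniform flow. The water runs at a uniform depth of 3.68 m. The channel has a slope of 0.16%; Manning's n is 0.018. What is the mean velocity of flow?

With bottom width b = 3.87 m and side slope z = 3: A = (b + zy)y = (3.87 + 3×3.68)×3.68 = 54.87 m²; P = b + 2y√(1+z²) = 3.87 + 2×3.68×3.162 = 27.14 m.
Hydraulic radius R = A/P = 54.87/27.14 = 2.021 m.
From Manning's equation, V = (1/n) R^(2/3) S^(1/2) = (1/0.018) × 2.021^(2/3) × 0.0016^(1/2) = 3.55 m/s.

V = 3.55 m/s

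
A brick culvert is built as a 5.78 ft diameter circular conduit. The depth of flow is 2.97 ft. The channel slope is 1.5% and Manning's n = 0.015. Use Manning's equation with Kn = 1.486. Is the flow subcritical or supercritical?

For a circular section of diameter D = 5.78 ft at depth y = 2.97 ft, the central angle is θ = 2 arccos(1 − 2y/D) = 3.197 rad. Then A = (D²/8)(θ − sin θ) = 13.58 ft² and P = Dθ/2 = 9.239 ft.
Hydraulic radius R = A/P = 13.58/9.239 = 1.47 ft.
V = (1.486/n) R^(2/3) √S = (1.486/0.015) × 1.47^(2/3) × √0.015 = 15.69 ft/s. Hydraulic depth D_h = A/T = 13.58/5.778 = 2.351 ft.
Froude number Fr = V/√(g·D_h) = 15.69/√(32.2×2.351) = 1.8, which is greater than 1, so the flow is supercritical.

supercritical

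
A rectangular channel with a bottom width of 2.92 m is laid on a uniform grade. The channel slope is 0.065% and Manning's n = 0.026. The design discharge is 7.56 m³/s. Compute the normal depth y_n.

y_n = 2.73 m

Manning's equation rearranged: A R^(2/3) = nQ / (1·√S) = 0.026 × 7.56 / (√0.00065) = 7.71.
At y = 3.01 m: A R^(2/3) = 8.69 — high.
At y = 2.28 m: A R^(2/3) = 6.16 — low.
At y = 2.73 m: A R^(2/3) = 7.71 — matches.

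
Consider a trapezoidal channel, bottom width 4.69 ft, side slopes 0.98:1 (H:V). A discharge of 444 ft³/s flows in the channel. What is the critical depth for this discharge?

At critical depth, Q² T / (g A³) = 1, i.e. A³/T = Q²/g = 444²/32.2 = 6122.
At y = 3.71 ft: A³/T = 2464 — low.
At y = 5.96 ft: A³/T = 15100 — high.
At y = 4.72 ft: A³/T = 6098 — ≈ 6122.

y_c = 4.72 ft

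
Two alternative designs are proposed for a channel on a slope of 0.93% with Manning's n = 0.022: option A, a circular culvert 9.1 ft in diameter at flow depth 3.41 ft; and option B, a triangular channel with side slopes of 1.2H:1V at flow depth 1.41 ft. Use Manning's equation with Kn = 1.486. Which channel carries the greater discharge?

Channel A: For a circular section of diameter D = 9.1 ft at depth y = 3.41 ft, the central angle is θ = 2 arccos(1 − 2y/D) = 2.635 rad. Then A = (D²/8)(θ − sin θ) = 22.25 ft² and P = Dθ/2 = 11.99 ft. Hydraulic radius R = A/P = 22.25/11.99 = 1.856 ft. Q_A = (1.486/0.022)·22.25·1.856^(2/3)·√0.0093 = 218.9 ft³/s.
Channel B: For a triangular section with side slope z = 1.2: A = zy² = 1.2×1.41² = 2.386 ft²; P = 2y√(1+z²) = 2×1.41×1.562 = 4.405 ft. Hydraulic radius R = A/P = 2.386/4.405 = 0.5416 ft. Q_B = (1.486/0.022)·2.386·0.5416^(2/3)·√0.0093 = 10.33 ft³/s.
Q_A = 218.9 ft³/s vs Q_B = 10.33 ft³/s, so channel A carries more.

channel A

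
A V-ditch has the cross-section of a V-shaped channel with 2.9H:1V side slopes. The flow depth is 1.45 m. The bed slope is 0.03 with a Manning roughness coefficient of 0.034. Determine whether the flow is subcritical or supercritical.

supercritical

For a triangular section with side slope z = 2.9: A = zy² = 2.9×1.45² = 6.097 m²; P = 2y√(1+z²) = 2×1.45×3.068 = 8.896 m.
Hydraulic radius R = A/P = 6.097/8.896 = 0.6854 m.
V = (1/n) R^(2/3) √S = (1/0.034) × 0.6854^(2/3) × √0.03 = 3.96 m/s. Hydraulic depth D_h = A/T = 6.097/8.41 = 0.725 m.
Froude number Fr = V/√(g·D_h) = 3.96/√(9.81×0.725) = 1.48, which is greater than 1, so the flow is supercritical.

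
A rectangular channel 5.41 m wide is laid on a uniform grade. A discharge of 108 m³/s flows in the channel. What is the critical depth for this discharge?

y_c = 3.44 m

For a rectangular channel, critical depth y_c = (q²/g)^(1/3) where q = Q/b = 108/5.41 = 19.96 m²/s.
So y_c = (19.96²/9.81)^(1/3) = 3.44 m.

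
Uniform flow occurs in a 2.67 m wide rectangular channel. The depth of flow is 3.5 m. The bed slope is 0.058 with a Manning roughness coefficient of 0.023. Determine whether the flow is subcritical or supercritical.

supercritical

Flow area A = b·y = 2.67 × 3.5 = 9.345 m². Wetted perimeter P = b + 2y = 2.67 + 2×3.5 = 9.67 m.
Hydraulic radius R = A/P = 9.345/9.67 = 0.9664 m.
V = (1/n) R^(2/3) √S = (1/0.023) × 0.9664^(2/3) × √0.058 = 10.24 m/s. Hydraulic depth D_h = A/T = 9.345/2.67 = 3.5 m.
Froude number Fr = V/√(g·D_h) = 10.24/√(9.81×3.5) = 1.75, which is greater than 1, so the flow is supercritical.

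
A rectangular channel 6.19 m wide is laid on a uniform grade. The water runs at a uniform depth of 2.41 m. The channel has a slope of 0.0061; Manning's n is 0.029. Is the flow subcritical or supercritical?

subcritical

Flow area A = b·y = 6.19 × 2.41 = 14.92 m². Wetted perimeter P = b + 2y = 6.19 + 2×2.41 = 11.01 m.
Hydraulic radius R = A/P = 14.92/11.01 = 1.355 m.
V = (1/n) R^(2/3) √S = (1/0.029) × 1.355^(2/3) × √0.0061 = 3.298 m/s. Hydraulic depth D_h = A/T = 14.92/6.19 = 2.41 m.
Froude number Fr = V/√(g·D_h) = 3.298/√(9.81×2.41) = 0.678, which is less than 1, so the flow is subcritical.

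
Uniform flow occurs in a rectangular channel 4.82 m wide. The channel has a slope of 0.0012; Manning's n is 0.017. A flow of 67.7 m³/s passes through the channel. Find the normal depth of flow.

Manning's equation rearranged: A R^(2/3) = nQ / (1·√S) = 0.017 × 67.7 / (√0.0012) = 33.22.
Trying y = 3.66 m: A R^(2/3) = 22.63 — low.
Trying y = 5.58 m: A R^(2/3) = 38.06 — high.
Trying y = 4.99 m: A R^(2/3) = 33.25 — ≈ 33.22.

y_n = 4.99 m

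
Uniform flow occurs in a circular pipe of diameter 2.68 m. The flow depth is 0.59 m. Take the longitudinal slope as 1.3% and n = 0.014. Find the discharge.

For a circular section of diameter D = 2.68 m at depth y = 0.59 m, the central angle is θ = 2 arccos(1 − 2y/D) = 1.954 rad. Then A = (D²/8)(θ − sin θ) = 0.9211 m² and P = Dθ/2 = 2.618 m.
Hydraulic radius R = A/P = 0.9211/2.618 = 0.3518 m.
Manning's equation: Q = (1/n) A R^(2/3) S^(1/2) = (1/0.014) × 0.9211 × 0.3518^(2/3) × 0.013^(1/2) = 3.74 m³/s.

Q = 3.74 m³/s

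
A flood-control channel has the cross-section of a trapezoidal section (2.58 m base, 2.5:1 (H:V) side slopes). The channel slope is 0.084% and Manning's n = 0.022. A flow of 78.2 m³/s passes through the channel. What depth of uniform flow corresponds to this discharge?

Manning's equation rearranged: A R^(2/3) = nQ / (1·√S) = 0.022 × 78.2 / (√0.00084) = 59.36.
Trying y = 4.05 m: A R^(2/3) = 84.64 — over.
Trying y = 2.38 m: A R^(2/3) = 24.41 — short.
Trying y = 3.49 m: A R^(2/3) = 59.37 — ≈ 59.36.

y_n = 3.49 m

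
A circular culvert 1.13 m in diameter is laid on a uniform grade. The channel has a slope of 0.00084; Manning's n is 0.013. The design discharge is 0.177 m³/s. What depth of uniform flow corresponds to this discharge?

Manning's equation rearranged: A R^(2/3) = nQ / (1·√S) = 0.013 × 0.177 / (√0.00084) = 0.07939.
At y = 0.253 m: A R^(2/3) = 0.04747 — too small.
At y = 0.397 m: A R^(2/3) = 0.1143 — too large.
At y = 0.328 m: A R^(2/3) = 0.07931 — matches.

y_n = 0.328 m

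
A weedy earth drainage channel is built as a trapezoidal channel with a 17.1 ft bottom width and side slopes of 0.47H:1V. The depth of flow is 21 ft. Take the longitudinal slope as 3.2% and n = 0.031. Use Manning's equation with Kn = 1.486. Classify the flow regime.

With bottom width b = 17.1 ft and side slope z = 0.47: A = (b + zy)y = (17.1 + 0.47×21)×21 = 566.4 ft²; P = b + 2y√(1+z²) = 17.1 + 2×21×1.105 = 63.51 ft.
Hydraulic radius R = A/P = 566.4/63.51 = 8.918 ft.
V = (1.486/n) R^(2/3) √S = (1.486/0.031) × 8.918^(2/3) × √0.032 = 36.88 ft/s. Hydraulic depth D_h = A/T = 566.4/36.84 = 15.37 ft.
Froude number Fr = V/√(g·D_h) = 36.88/√(32.2×15.37) = 1.66, which is greater than 1, so the flow is supercritical.

supercritical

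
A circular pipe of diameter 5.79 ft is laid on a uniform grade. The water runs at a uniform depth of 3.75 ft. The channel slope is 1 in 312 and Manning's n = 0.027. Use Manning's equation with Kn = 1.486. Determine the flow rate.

For a circular section of diameter D = 5.79 ft at depth y = 3.75 ft, the central angle is θ = 2 arccos(1 − 2y/D) = 3.741 rad. Then A = (D²/8)(θ − sin θ) = 18.04 ft² and P = Dθ/2 = 10.83 ft.
Hydraulic radius R = A/P = 18.04/10.83 = 1.666 ft.
Manning's equation: Q = (1.486/n) A R^(2/3) S^(1/2) = (1.486/0.027) × 18.04 × 1.666^(2/3) × 0.003205^(1/2) = 79 ft³/s.

Q = 79 ft³/s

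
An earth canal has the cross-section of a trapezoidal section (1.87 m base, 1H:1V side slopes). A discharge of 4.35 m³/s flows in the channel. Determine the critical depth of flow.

y_c = 0.717 m

At critical depth, Q² T / (g A³) = 1, i.e. A³/T = Q²/g = 4.35²/9.81 = 1.929.
Try y = 0.643 m: A³/T = 1.337 — short.
Try y = 0.884 m: A³/T = 3.966 — over.
Try y = 0.717 m: A³/T = 1.932 — ≈ 1.929.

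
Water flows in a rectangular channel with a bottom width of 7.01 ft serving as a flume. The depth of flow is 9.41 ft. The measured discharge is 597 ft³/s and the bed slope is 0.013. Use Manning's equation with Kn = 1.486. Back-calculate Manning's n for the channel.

n = 0.035

Flow area A = b·y = 7.01 × 9.41 = 65.96 ft². Wetted perimeter P = b + 2y = 7.01 + 2×9.41 = 25.83 ft.
Hydraulic radius R = A/P = 65.96/25.83 = 2.554 ft.
Rearranging Manning's equation: n = (1.486/Q) A R^(2/3) S^(1/2) = (1.486/597) × 65.96 × 2.554^(2/3) × √0.013 = 0.035.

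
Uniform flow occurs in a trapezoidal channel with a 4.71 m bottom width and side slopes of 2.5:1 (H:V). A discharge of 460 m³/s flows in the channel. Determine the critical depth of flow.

y_c = 5.01 m

At critical depth, Q² T / (g A³) = 1, i.e. A³/T = Q²/g = 460²/9.81 = 21570.
Try y = 4.29 m: A³/T = 11100 — too small.
Try y = 5.79 m: A³/T = 40720 — too large.
Try y = 5.01 m: A³/T = 21630 — matches.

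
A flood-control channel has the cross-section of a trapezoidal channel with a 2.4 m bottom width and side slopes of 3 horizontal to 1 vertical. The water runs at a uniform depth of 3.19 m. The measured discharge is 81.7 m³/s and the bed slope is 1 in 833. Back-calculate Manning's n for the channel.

With bottom width b = 2.4 m and side slope z = 3: A = (b + zy)y = (2.4 + 3×3.19)×3.19 = 38.18 m²; P = b + 2y√(1+z²) = 2.4 + 2×3.19×3.162 = 22.58 m.
Hydraulic radius R = A/P = 38.18/22.58 = 1.691 m.
Rearranging Manning's equation: n = (1/Q) A R^(2/3) S^(1/2) = (1/81.7) × 38.18 × 1.691^(2/3) × √0.0012 = 0.023.

n = 0.023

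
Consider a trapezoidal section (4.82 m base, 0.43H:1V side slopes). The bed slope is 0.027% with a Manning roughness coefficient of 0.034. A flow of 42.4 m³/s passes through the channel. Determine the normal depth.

y_n = 6.26 m

Manning's equation rearranged: A R^(2/3) = nQ / (1·√S) = 0.034 × 42.4 / (√0.00027) = 87.73.
Trying y = 7.41 m: A R^(2/3) = 118.7 — high.
Trying y = 4.79 m: A R^(2/3) = 55.08 — low.
Trying y = 6.26 m: A R^(2/3) = 87.75 — ≈ 87.73.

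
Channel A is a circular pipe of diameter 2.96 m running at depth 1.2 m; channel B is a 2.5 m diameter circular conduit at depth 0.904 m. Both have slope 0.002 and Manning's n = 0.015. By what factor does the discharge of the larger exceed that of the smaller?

Channel A: For a circular section of diameter D = 2.96 m at depth y = 1.2 m, the central angle is θ = 2 arccos(1 − 2y/D) = 2.761 rad. Then A = (D²/8)(θ − sin θ) = 2.617 m² and P = Dθ/2 = 4.086 m. Hydraulic radius R = A/P = 2.617/4.086 = 0.6404 m. Q_A = (1/0.015)·2.617·0.6404^(2/3)·√0.002 = 5.797 m³/s.
Channel B: For a circular section of diameter D = 2.5 m at depth y = 0.904 m, the central angle is θ = 2 arccos(1 − 2y/D) = 2.581 rad. Then A = (D²/8)(θ − sin θ) = 1.601 m² and P = Dθ/2 = 3.226 m. Hydraulic radius R = A/P = 1.601/3.226 = 0.4962 m. Q_B = (1/0.015)·1.601·0.4962^(2/3)·√0.002 = 2.991 m³/s.
The larger discharge is 5.797 m³/s and the smaller is 2.991 m³/s; the ratio is 1.94.

1.94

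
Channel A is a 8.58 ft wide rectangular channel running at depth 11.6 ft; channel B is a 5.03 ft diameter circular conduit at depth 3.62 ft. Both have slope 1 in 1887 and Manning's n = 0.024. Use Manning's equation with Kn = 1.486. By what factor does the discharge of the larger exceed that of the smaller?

10.6

Channel A: Flow area A = b·y = 8.58 × 11.6 = 99.53 ft². Wetted perimeter P = b + 2y = 8.58 + 2×11.6 = 31.78 ft. Hydraulic radius R = A/P = 99.53/31.78 = 3.132 ft. Q_A = (1.486/0.024)·99.53·3.132^(2/3)·√0.0005299 = 303.7 ft³/s.
Channel B: For a circular section of diameter D = 5.03 ft at depth y = 3.62 ft, the central angle is θ = 2 arccos(1 − 2y/D) = 4.051 rad. Then A = (D²/8)(θ − sin θ) = 15.31 ft² and P = Dθ/2 = 10.19 ft. Hydraulic radius R = A/P = 15.31/10.19 = 1.503 ft. Q_B = (1.486/0.024)·15.31·1.503^(2/3)·√0.0005299 = 28.63 ft³/s.
The larger discharge is 303.7 ft³/s and the smaller is 28.63 ft³/s; the ratio is 10.6.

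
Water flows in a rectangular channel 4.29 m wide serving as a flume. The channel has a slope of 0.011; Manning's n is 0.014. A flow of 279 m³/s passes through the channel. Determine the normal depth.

Manning's equation rearranged: A R^(2/3) = nQ / (1·√S) = 0.014 × 279 / (√0.011) = 37.24.
Trying y = 7.97 m: A R^(2/3) = 48.51 — high.
Trying y = 6.34 m: A R^(2/3) = 37.25 — matches.

y_n = 6.34 m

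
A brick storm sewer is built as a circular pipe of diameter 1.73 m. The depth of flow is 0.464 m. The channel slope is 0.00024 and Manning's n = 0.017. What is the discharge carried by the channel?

For a circular section of diameter D = 1.73 m at depth y = 0.464 m, the central angle is θ = 2 arccos(1 − 2y/D) = 2.178 rad. Then A = (D²/8)(θ − sin θ) = 0.5073 m² and P = Dθ/2 = 1.884 m.
Hydraulic radius R = A/P = 0.5073/1.884 = 0.2693 m.
Manning's equation: Q = (1/n) A R^(2/3) S^(1/2) = (1/0.017) × 0.5073 × 0.2693^(2/3) × 0.00024^(1/2) = 0.193 m³/s.

Q = 0.193 m³/s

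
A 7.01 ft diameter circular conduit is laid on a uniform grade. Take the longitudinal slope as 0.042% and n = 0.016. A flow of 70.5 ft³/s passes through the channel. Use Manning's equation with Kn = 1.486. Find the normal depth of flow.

y_n = 4.16 ft

Manning's equation rearranged: A R^(2/3) = nQ / (1.486·√S) = 0.016 × 70.5 / (1.486 × √0.00042) = 37.04.
Trying y = 3.1 ft: A R^(2/3) = 22.66 — short.
Trying y = 4.65 ft: A R^(2/3) = 43.67 — over.
Trying y = 4.16 ft: A R^(2/3) = 37.06 — ≈ 37.04.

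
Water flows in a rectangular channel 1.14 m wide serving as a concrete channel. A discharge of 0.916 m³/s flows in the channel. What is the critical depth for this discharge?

For a rectangular channel, critical depth y_c = (q²/g)^(1/3) where q = Q/b = 0.916/1.14 = 0.8035 m²/s.
So y_c = (0.8035²/9.81)^(1/3) = 0.404 m.

y_c = 0.404 m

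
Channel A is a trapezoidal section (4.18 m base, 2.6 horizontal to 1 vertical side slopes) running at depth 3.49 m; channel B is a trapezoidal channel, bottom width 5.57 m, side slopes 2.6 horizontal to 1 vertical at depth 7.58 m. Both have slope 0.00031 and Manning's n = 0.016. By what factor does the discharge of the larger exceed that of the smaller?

6.68

Channel A: With bottom width b = 4.18 m and side slope z = 2.6: A = (b + zy)y = (4.18 + 2.6×3.49)×3.49 = 46.26 m²; P = b + 2y√(1+z²) = 4.18 + 2×3.49×2.786 = 23.62 m. Hydraulic radius R = A/P = 46.26/23.62 = 1.958 m. Q_A = (1/0.016)·46.26·1.958^(2/3)·√0.00031 = 79.67 m³/s.
Channel B: With bottom width b = 5.57 m and side slope z = 2.6: A = (b + zy)y = (5.57 + 2.6×7.58)×7.58 = 191.6 m²; P = b + 2y√(1+z²) = 5.57 + 2×7.58×2.786 = 47.8 m. Hydraulic radius R = A/P = 191.6/47.8 = 4.008 m. Q_B = (1/0.016)·191.6·4.008^(2/3)·√0.00031 = 532.1 m³/s.
The larger discharge is 532.1 m³/s and the smaller is 79.67 m³/s; the ratio is 6.68.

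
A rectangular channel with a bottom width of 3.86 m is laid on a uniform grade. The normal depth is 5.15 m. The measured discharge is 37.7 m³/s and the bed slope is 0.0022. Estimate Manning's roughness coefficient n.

Flow area A = b·y = 3.86 × 5.15 = 19.88 m². Wetted perimeter P = b + 2y = 3.86 + 2×5.15 = 14.16 m.
Hydraulic radius R = A/P = 19.88/14.16 = 1.404 m.
Rearranging Manning's equation: n = (1/Q) A R^(2/3) S^(1/2) = (1/37.7) × 19.88 × 1.404^(2/3) × √0.0022 = 0.031.

n = 0.031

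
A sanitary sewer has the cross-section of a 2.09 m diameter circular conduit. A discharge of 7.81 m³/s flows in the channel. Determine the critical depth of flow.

y_c = 1.34 m

At critical depth, Q² T / (g A³) = 1, i.e. A³/T = Q²/g = 7.81²/9.81 = 6.218.
At y = 1.06 m: A³/T = 2.55 — low.
At y = 1.68 m: A³/T = 15.55 — high.
At y = 1.34 m: A³/T = 6.257 — close enough.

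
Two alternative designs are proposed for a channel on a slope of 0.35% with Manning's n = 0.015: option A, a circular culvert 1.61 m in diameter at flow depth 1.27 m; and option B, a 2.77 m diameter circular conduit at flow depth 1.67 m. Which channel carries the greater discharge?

channel B

Channel A: For a circular section of diameter D = 1.61 m at depth y = 1.27 m, the central angle is θ = 2 arccos(1 − 2y/D) = 4.373 rad. Then A = (D²/8)(θ − sin θ) = 1.723 m² and P = Dθ/2 = 3.52 m. Hydraulic radius R = A/P = 1.723/3.52 = 0.4893 m. Q_A = (1/0.015)·1.723·0.4893^(2/3)·√0.0035 = 4.219 m³/s.
Channel B: For a circular section of diameter D = 2.77 m at depth y = 1.67 m, the central angle is θ = 2 arccos(1 − 2y/D) = 3.556 rad. Then A = (D²/8)(θ − sin θ) = 3.797 m² and P = Dθ/2 = 4.925 m. Hydraulic radius R = A/P = 3.797/4.925 = 0.7709 m. Q_B = (1/0.015)·3.797·0.7709^(2/3)·√0.0035 = 12.59 m³/s.
Q_A = 4.219 m³/s vs Q_B = 12.59 m³/s, so channel B carries more.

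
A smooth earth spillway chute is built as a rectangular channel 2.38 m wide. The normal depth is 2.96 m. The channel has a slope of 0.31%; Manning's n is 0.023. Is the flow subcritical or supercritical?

subcritical

Flow area A = b·y = 2.38 × 2.96 = 7.045 m². Wetted perimeter P = b + 2y = 2.38 + 2×2.96 = 8.3 m.
Hydraulic radius R = A/P = 7.045/8.3 = 0.8488 m.
V = (1/n) R^(2/3) √S = (1/0.023) × 0.8488^(2/3) × √0.0031 = 2.17 m/s. Hydraulic depth D_h = A/T = 7.045/2.38 = 2.96 m.
Froude number Fr = V/√(g·D_h) = 2.17/√(9.81×2.96) = 0.403, which is less than 1, so the flow is subcritical.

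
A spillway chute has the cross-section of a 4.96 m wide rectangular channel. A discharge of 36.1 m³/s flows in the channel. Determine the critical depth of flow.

y_c = 1.75 m

For a rectangular channel, critical depth y_c = (q²/g)^(1/3) where q = Q/b = 36.1/4.96 = 7.278 m²/s.
So y_c = (7.278²/9.81)^(1/3) = 1.75 m.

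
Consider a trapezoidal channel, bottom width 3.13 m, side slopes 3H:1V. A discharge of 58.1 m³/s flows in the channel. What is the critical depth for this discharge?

At critical depth, Q² T / (g A³) = 1, i.e. A³/T = Q²/g = 58.1²/9.81 = 344.1.
Try y = 2.13 m: A³/T = 524.1 — over.
Try y = 1.45 m: A³/T = 107.9 — short.
Try y = 1.93 m: A³/T = 346.9 — ≈ 344.1.

y_c = 1.93 m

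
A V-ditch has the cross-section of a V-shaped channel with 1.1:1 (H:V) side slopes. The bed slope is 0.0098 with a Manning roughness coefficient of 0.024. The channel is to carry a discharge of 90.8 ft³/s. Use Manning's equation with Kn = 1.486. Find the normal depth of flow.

Manning's equation rearranged: A R^(2/3) = nQ / (1.486·√S) = 0.024 × 90.8 / (1.486 × √0.0098) = 14.81.
Try y = 3.96 ft: A R^(2/3) = 22.25 — high.
Try y = 3.4 ft: A R^(2/3) = 14.82 — close enough.

y_n = 3.4 ft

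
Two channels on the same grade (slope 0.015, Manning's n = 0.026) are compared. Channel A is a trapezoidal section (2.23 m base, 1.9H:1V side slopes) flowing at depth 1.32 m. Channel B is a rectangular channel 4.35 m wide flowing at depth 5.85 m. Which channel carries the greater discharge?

channel B

Channel A: With bottom width b = 2.23 m and side slope z = 1.9: A = (b + zy)y = (2.23 + 1.9×1.32)×1.32 = 6.254 m²; P = b + 2y√(1+z²) = 2.23 + 2×1.32×2.147 = 7.898 m. Hydraulic radius R = A/P = 6.254/7.898 = 0.7918 m. Q_A = (1/0.026)·6.254·0.7918^(2/3)·√0.015 = 25.22 m³/s.
Channel B: Flow area A = b·y = 4.35 × 5.85 = 25.45 m². Wetted perimeter P = b + 2y = 4.35 + 2×5.85 = 16.05 m. Hydraulic radius R = A/P = 25.45/16.05 = 1.586 m. Q_B = (1/0.026)·25.45·1.586^(2/3)·√0.015 = 163 m³/s.
Q_A = 25.22 m³/s vs Q_B = 163 m³/s, so channel B carries more.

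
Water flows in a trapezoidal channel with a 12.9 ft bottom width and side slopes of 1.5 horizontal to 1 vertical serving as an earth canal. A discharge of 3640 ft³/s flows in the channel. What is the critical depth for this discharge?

At critical depth, Q² T / (g A³) = 1, i.e. A³/T = Q²/g = 3640²/32.2 = 411500.
At y = 10.9 ft: A³/T = 710700 — over.
At y = 6.8 ft: A³/T = 116400 — short.
At y = 9.48 ft: A³/T = 411100 — matches.

y_c = 9.48 ft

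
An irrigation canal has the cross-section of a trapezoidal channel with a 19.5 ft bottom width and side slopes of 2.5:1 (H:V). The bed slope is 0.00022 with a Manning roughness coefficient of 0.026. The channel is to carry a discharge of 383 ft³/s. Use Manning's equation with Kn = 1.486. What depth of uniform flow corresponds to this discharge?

Manning's equation rearranged: A R^(2/3) = nQ / (1.486·√S) = 0.026 × 383 / (1.486 × √0.00022) = 451.8.
Try y = 6.1 ft: A R^(2/3) = 538.5 — over.
Try y = 4.17 ft: A R^(2/3) = 258.1 — short.
Try y = 5.58 ft: A R^(2/3) = 451.9 — matches.

y_n = 5.58 ft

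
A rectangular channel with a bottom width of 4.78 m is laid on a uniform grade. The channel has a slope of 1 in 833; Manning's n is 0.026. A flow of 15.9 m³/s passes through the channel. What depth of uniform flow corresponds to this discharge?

y_n = 2.26 m

Manning's equation rearranged: A R^(2/3) = nQ / (1·√S) = 0.026 × 15.9 / (√0.0012) = 11.93.
Trying y = 1.62 m: A R^(2/3) = 7.565 — low.
Trying y = 2.56 m: A R^(2/3) = 14.09 — high.
Trying y = 2.26 m: A R^(2/3) = 11.94 — close enough.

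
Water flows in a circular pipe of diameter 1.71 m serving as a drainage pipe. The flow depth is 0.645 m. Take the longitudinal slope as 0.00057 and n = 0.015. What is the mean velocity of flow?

For a circular section of diameter D = 1.71 m at depth y = 0.645 m, the central angle is θ = 2 arccos(1 − 2y/D) = 2.645 rad. Then A = (D²/8)(θ − sin θ) = 0.7928 m² and P = Dθ/2 = 2.262 m.
Hydraulic radius R = A/P = 0.7928/2.262 = 0.3505 m.
From Manning's equation, V = (1/n) R^(2/3) S^(1/2) = (1/0.015) × 0.3505^(2/3) × 0.00057^(1/2) = 0.791 m/s.

V = 0.791 m/s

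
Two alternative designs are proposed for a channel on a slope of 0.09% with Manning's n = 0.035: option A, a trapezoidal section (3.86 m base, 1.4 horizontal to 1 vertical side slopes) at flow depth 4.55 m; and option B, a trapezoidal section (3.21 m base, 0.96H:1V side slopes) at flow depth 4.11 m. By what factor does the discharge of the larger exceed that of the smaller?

Channel A: With bottom width b = 3.86 m and side slope z = 1.4: A = (b + zy)y = (3.86 + 1.4×4.55)×4.55 = 46.55 m²; P = b + 2y√(1+z²) = 3.86 + 2×4.55×1.72 = 19.52 m. Hydraulic radius R = A/P = 46.55/19.52 = 2.385 m. Q_A = (1/0.035)·46.55·2.385^(2/3)·√0.0009 = 71.22 m³/s.
Channel B: With bottom width b = 3.21 m and side slope z = 0.96: A = (b + zy)y = (3.21 + 0.96×4.11)×4.11 = 29.41 m²; P = b + 2y√(1+z²) = 3.21 + 2×4.11×1.386 = 14.6 m. Hydraulic radius R = A/P = 29.41/14.6 = 2.014 m. Q_B = (1/0.035)·29.41·2.014^(2/3)·√0.0009 = 40.2 m³/s.
The larger discharge is 71.22 m³/s and the smaller is 40.2 m³/s; the ratio is 1.77.

1.77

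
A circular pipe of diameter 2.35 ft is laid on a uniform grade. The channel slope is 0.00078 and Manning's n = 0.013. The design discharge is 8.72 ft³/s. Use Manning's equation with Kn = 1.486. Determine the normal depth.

Manning's equation rearranged: A R^(2/3) = nQ / (1.486·√S) = 0.013 × 8.72 / (1.486 × √0.00078) = 2.731.
Try y = 1.9 ft: A R^(2/3) = 3.004 — over.
Try y = 1.74 ft: A R^(2/3) = 2.733 — close enough.

y_n = 1.74 ft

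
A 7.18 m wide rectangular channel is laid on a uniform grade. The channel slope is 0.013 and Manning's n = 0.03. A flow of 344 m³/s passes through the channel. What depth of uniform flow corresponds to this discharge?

y_n = 7.07 m

Manning's equation rearranged: A R^(2/3) = nQ / (1·√S) = 0.03 × 344 / (√0.013) = 90.51.
Try y = 5.59 m: A R^(2/3) = 67.6 — low.
Try y = 8.95 m: A R^(2/3) = 120.3 — high.
Try y = 7.07 m: A R^(2/3) = 90.51 — matches.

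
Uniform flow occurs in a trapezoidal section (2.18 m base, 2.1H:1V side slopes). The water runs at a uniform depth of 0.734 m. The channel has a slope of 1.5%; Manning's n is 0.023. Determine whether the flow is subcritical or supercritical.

With bottom width b = 2.18 m and side slope z = 2.1: A = (b + zy)y = (2.18 + 2.1×0.734)×0.734 = 2.732 m²; P = b + 2y√(1+z²) = 2.18 + 2×0.734×2.326 = 5.594 m.
Hydraulic radius R = A/P = 2.732/5.594 = 0.4883 m.
V = (1/n) R^(2/3) √S = (1/0.023) × 0.4883^(2/3) × √0.015 = 3.302 m/s. Hydraulic depth D_h = A/T = 2.732/5.263 = 0.519 m.
Froude number Fr = V/√(g·D_h) = 3.302/√(9.81×0.519) = 1.46, which is greater than 1, so the flow is supercritical.

supercritical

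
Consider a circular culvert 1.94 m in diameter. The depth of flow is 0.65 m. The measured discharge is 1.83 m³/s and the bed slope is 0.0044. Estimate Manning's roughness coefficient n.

For a circular section of diameter D = 1.94 m at depth y = 0.65 m, the central angle is θ = 2 arccos(1 − 2y/D) = 2.469 rad. Then A = (D²/8)(θ − sin θ) = 0.8686 m² and P = Dθ/2 = 2.395 m.
Hydraulic radius R = A/P = 0.8686/2.395 = 0.3627 m.
Rearranging Manning's equation: n = (1/Q) A R^(2/3) S^(1/2) = (1/1.83) × 0.8686 × 0.3627^(2/3) × √0.0044 = 0.016.

n = 0.016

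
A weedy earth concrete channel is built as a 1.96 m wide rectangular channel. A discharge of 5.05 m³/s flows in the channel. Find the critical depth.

For a rectangular channel, critical depth y_c = (q²/g)^(1/3) where q = Q/b = 5.05/1.96 = 2.577 m²/s.
So y_c = (2.577²/9.81)^(1/3) = 0.878 m.

y_c = 0.878 m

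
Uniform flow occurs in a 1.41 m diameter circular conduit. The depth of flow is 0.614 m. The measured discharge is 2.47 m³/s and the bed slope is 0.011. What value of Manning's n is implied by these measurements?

For a circular section of diameter D = 1.41 m at depth y = 0.614 m, the central angle is θ = 2 arccos(1 − 2y/D) = 2.883 rad. Then A = (D²/8)(θ − sin θ) = 0.6528 m² and P = Dθ/2 = 2.032 m.
Hydraulic radius R = A/P = 0.6528/2.032 = 0.3212 m.
Rearranging Manning's equation: n = (1/Q) A R^(2/3) S^(1/2) = (1/2.47) × 0.6528 × 0.3212^(2/3) × √0.011 = 0.013.

n = 0.013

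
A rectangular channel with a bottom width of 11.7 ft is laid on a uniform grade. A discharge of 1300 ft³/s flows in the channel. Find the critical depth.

For a rectangular channel, critical depth y_c = (q²/g)^(1/3) where q = Q/b = 1300/11.7 = 111.1 ft²/s.
So y_c = (111.1²/32.2)^(1/3) = 7.26 ft.

y_c = 7.26 ft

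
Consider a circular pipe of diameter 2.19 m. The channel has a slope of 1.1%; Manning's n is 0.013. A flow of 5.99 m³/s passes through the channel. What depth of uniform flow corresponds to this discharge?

Manning's equation rearranged: A R^(2/3) = nQ / (1·√S) = 0.013 × 5.99 / (√0.011) = 0.7425.
At y = 0.928 m: A R^(2/3) = 0.9433 — high.
At y = 0.667 m: A R^(2/3) = 0.5083 — low.
At y = 0.814 m: A R^(2/3) = 0.7419 — ≈ 0.7425.

y_n = 0.814 m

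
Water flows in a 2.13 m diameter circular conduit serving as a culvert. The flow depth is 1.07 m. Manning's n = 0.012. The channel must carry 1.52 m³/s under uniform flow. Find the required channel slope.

S = 0.000239

For a circular section of diameter D = 2.13 m at depth y = 1.07 m, the central angle is θ = 2 arccos(1 − 2y/D) = 3.151 rad. Then A = (D²/8)(θ − sin θ) = 1.792 m² and P = Dθ/2 = 3.356 m.
Hydraulic radius R = A/P = 1.792/3.356 = 0.5341 m.
From Manning's equation, S = [nQ / (1 A R^(2/3))]² = [0.012 × 1.52 / (1 × 1.792 × 0.5341^(2/3))]² = 0.000239.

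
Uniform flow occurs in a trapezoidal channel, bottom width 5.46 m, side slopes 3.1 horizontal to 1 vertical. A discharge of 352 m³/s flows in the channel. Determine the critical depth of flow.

At critical depth, Q² T / (g A³) = 1, i.e. A³/T = Q²/g = 352²/9.81 = 12630.
At y = 3.46 m: A³/T = 6527 — short.
At y = 4.04 m: A³/T = 12570 — close enough.

y_c = 4.04 m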